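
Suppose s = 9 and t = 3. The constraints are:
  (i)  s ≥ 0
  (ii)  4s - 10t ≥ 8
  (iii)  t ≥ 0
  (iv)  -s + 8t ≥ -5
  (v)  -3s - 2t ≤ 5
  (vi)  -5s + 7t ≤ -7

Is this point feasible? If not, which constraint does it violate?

Constraint (ii): 4s - 10t = 6, which is not ≥ 8. All other constraints are satisfied.

not feasible — violates (ii)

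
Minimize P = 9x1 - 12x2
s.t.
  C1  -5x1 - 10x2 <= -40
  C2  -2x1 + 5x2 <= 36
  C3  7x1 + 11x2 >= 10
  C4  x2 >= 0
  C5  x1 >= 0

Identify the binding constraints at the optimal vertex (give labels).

Feasible corners and P = 9x1 - 12x2:
  (8, 0) → P = 72
  (0, 4) → P = -48
  (0, 36/5) → P = -432/5
The feasible region is unbounded (it extends along (1, 0), (5, 2)), but P strictly increases along every unbounded feasible direction, so there is no improving ray and the minimum is attained at a vertex.

The minimum is at (0, 36/5). Substituting into each constraint, equality holds for C2 and C5; the remaining constraints have slack.

C2 and C5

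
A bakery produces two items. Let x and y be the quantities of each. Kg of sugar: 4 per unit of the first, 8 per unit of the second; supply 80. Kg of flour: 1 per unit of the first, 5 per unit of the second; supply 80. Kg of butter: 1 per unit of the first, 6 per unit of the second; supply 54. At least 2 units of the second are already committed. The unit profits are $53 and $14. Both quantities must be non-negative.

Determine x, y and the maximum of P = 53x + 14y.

x = 16, y = 2, maximum P = 876

Extreme points and P = 53x + 14y:
  (0, 9) → P = 126
  (0, 2) → P = 28
  (3, 17/2) → P = 278
  (16, 2) → P = 876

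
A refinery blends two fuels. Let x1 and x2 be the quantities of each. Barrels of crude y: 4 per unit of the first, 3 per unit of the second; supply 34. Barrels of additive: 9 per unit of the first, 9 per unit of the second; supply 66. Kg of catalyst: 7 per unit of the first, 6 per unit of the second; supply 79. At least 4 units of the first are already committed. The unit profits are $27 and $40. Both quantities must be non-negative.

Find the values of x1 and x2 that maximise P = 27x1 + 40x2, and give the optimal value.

The optimum lies where 9x1 + 9x2 = 66 and x1 = 4.
Solving simultaneously gives x1 = 4, x2 = 10/3.

x1 = 4, x2 = 10/3, maximum P = 724/3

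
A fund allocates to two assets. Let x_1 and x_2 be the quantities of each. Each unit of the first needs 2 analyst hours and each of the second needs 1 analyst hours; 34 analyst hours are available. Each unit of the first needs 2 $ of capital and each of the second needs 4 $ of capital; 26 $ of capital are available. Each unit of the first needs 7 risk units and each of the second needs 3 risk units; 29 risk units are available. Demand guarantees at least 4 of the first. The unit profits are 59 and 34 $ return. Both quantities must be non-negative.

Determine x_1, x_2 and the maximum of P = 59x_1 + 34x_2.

Vertices and P = 59x_1 + 34x_2:
  (29/7, 0) → P = 1711/7
  (4, 0) → P = 236
  (4, 1/3) → P = 742/3

The binding constraints are 7x_1 + 3x_2 = 29 and x_1 = 4.
Solving simultaneously gives x_1 = 4, x_2 = 1/3.

x_1 = 4, x_2 = 1/3, maximum P = 742/3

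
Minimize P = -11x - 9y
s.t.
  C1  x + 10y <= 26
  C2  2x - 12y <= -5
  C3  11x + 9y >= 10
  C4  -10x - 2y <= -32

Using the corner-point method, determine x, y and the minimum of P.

Extreme points and P = -11x - 9y:
  (131/16, 57/32) → P = -3395/32
  (134/49, 114/49) → P = -2500/49
  (187/62, 57/62) → P = -1285/31

At the optimal vertex, x + 10y = 26 and 2x - 12y = -5.
Solving simultaneously gives x = 131/16, y = 57/32.

x = 131/16, y = 57/32, minimum P = -3395/32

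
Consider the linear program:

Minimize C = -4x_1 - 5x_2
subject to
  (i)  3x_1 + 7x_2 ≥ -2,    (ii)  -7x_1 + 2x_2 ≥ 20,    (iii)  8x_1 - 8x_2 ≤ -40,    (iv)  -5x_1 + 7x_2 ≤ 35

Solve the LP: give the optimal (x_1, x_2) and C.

Extreme points and C = -4x_1 - 5x_2:
  (-37/10, 13/10) → C = 83/10
  (-37/8, 95/56) → C = 561/56
  (-2, 3) → C = -7
  (-70/39, 145/39) → C = -445/39

x_1 = -70/39, x_2 = 145/39, minimum C = -445/39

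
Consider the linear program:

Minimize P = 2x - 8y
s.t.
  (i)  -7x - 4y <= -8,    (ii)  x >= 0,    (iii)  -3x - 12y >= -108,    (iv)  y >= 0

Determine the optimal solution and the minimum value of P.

x = 0, y = 9, minimum P = -72

Feasible corners and P = 2x - 8y:
  (0, 2) → P = -16
  (8/7, 0) → P = 16/7
  (0, 9) → P = -72
  (36, 0) → P = 72

The optimum lies where x = 0 and -3x - 12y = -108.
Solving simultaneously gives x = 0, y = 9.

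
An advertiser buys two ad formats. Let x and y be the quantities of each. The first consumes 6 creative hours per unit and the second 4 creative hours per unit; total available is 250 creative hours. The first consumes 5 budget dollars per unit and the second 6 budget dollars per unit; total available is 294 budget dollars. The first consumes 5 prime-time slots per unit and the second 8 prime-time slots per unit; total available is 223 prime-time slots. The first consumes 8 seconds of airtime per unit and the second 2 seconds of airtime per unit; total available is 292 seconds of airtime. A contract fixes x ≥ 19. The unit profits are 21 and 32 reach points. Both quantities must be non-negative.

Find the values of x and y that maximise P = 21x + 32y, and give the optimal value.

Extreme points and P = 21x + 32y:
  (73/2, 0) → P = 1533/2
  (19, 0) → P = 399
  (35, 6) → P = 927
  (19, 16) → P = 911

The optimum lies where 5x + 8y = 223 and 8x + 2y = 292.
Solving simultaneously gives x = 35, y = 6.

x = 35, y = 6, maximum P = 927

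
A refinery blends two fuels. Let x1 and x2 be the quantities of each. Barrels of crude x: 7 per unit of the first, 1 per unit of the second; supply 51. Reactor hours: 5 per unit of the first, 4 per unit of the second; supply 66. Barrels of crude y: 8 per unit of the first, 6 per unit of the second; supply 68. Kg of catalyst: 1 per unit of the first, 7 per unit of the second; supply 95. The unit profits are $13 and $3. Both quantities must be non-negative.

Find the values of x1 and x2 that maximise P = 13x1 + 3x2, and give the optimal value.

Vertices and P = 13x1 + 3x2:
  (0, 0) → P = 0
  (0, 34/3) → P = 34
  (51/7, 0) → P = 663/7
  (7, 2) → P = 97

At the optimal vertex, 7x1 + x2 = 51 and 8x1 + 6x2 = 68.
Solving simultaneously gives x1 = 7, x2 = 2.

x1 = 7, x2 = 2, maximum P = 97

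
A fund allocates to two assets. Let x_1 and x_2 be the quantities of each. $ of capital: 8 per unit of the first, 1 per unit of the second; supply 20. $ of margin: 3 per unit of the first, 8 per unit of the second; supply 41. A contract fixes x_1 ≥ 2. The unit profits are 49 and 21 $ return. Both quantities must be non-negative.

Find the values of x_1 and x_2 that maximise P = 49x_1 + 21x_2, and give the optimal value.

Extreme points and P = 49x_1 + 21x_2:
  (5/2, 0) → P = 245/2
  (2, 0) → P = 98
  (2, 4) → P = 182

The optimum lies where 8x_1 + x_2 = 20 and x_1 = 2.
Solving simultaneously gives x_1 = 2, x_2 = 4.

x_1 = 2, x_2 = 4, maximum P = 182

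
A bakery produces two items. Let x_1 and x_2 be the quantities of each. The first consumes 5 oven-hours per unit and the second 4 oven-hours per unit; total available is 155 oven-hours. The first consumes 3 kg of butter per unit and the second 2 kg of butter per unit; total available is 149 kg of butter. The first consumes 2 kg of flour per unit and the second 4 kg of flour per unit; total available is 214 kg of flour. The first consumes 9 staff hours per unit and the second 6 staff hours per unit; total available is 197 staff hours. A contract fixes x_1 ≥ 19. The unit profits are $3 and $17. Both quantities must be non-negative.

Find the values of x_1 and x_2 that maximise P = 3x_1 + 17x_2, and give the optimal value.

x_1 = 19, x_2 = 13/3, maximum P = 392/3

Feasible corners and P = 3x_1 + 17x_2:
  (197/9, 0) → P = 197/3
  (19, 0) → P = 57
  (19, 13/3) → P = 392/3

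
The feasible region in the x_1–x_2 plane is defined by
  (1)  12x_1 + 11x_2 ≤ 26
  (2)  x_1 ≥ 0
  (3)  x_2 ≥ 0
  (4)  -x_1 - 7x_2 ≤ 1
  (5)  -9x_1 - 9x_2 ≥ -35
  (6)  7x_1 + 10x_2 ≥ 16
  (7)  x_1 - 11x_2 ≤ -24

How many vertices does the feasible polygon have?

3

Of the 21 pairwise boundary intersections, those satisfying every inequality are:
  (0, 26/11)
  (2/13, 314/143)
  (0, 24/11)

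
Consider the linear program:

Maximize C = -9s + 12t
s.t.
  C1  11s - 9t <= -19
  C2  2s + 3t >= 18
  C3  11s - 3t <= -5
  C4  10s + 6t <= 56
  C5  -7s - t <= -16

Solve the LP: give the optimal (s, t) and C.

Vertices and C = -9s + 12t:
  (23/16, 111/16) → C = 1125/16
  (43/32, 211/32) → C = 2145/32
  (5/4, 29/4) → C = 303/4

The optimum lies where 10s + 6t = 56 and -7s - t = -16.
Solving simultaneously gives s = 5/4, t = 29/4.

s = 5/4, t = 29/4, maximum C = 303/4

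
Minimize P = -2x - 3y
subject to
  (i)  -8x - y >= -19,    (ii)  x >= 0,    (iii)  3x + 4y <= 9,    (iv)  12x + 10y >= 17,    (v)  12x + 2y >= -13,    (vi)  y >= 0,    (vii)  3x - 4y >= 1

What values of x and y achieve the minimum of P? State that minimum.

Vertices and P = -2x - 3y:
  (67/29, 15/29) → P = -179/29
  (19/8, 0) → P = -19/4
  (5/3, 1) → P = -19/3
  (17/12, 0) → P = -17/6
  (1, 1/2) → P = -7/2

At the optimal vertex, 3x + 4y = 9 and 3x - 4y = 1.
Solving simultaneously gives x = 5/3, y = 1.

x = 5/3, y = 1, minimum P = -19/3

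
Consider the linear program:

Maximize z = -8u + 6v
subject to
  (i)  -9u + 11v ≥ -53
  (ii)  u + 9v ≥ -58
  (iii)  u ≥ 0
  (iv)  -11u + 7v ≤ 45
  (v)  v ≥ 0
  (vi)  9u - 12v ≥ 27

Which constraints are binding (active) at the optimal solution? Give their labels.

(v) and (vi)

Feasible corners and z = -8u + 6v:
  (53/9, 0) → z = -424/9
  (113/3, 26) → z = -436/3
  (3, 0) → z = -24

The maximum is at (3, 0). Substituting into each constraint, equality holds for (v) and (vi); the remaining constraints have slack.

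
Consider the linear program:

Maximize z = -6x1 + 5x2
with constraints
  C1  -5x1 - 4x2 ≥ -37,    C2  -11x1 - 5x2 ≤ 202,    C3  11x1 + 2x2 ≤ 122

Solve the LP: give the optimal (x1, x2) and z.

x1 = -993/19, x2 = 1417/19, maximum z = 13043/19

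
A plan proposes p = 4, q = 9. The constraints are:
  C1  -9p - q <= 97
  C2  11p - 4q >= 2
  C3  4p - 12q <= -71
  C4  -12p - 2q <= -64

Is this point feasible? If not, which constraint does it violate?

C1: -45 ≤ 97 ✓
C2: 8 ≥ 2 ✓
C3: -92 ≤ -71 ✓
C4: -66 ≤ -64 ✓

feasible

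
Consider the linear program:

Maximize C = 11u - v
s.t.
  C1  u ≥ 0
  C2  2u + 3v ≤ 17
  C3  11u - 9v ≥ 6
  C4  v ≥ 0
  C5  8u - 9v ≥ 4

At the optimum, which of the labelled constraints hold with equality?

Feasible corners and C = 11u - v:
  (17/2, 0) → C = 187/2
  (55/14, 64/21) → C = 241/6
  (6/11, 0) → C = 6
  (2/3, 4/27) → C = 194/27

The maximum is at (17/2, 0). Substituting into each constraint, equality holds for C2 and C4; the remaining constraints have slack.

C2 and C4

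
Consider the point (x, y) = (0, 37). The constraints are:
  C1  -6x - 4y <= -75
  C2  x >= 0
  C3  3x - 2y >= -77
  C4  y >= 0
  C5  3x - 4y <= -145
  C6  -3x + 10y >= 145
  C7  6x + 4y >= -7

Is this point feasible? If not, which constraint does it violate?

C1: -148 ≤ -75 ✓
C2: 0 ≥ 0 ✓
C3: -74 ≥ -77 ✓
C4: 37 ≥ 0 ✓
C5: -148 ≤ -145 ✓
C6: 370 ≥ 145 ✓
C7: 148 ≥ -7 ✓

feasible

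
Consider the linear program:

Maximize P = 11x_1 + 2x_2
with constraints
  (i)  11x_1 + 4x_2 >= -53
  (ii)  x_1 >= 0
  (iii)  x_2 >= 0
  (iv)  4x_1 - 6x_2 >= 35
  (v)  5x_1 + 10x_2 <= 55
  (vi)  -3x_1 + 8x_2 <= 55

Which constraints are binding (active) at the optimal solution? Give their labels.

Extreme points and P = 11x_1 + 2x_2:
  (35/4, 0) → P = 385/4
  (11, 0) → P = 121
  (68/7, 9/14) → P = 757/7

The maximum is at (11, 0). Substituting into each constraint, equality holds for (iii) and (v); the remaining constraints have slack.

(iii) and (v)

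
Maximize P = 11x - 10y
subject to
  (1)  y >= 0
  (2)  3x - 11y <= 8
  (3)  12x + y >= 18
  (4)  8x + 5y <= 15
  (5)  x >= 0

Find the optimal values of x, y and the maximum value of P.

x = 15/8, y = 0, maximum P = 165/8

Feasible corners and P = 11x - 10y:
  (3/2, 0) → P = 33/2
  (15/8, 0) → P = 165/8
  (75/52, 9/13) → P = 465/52

The optimum lies where y = 0 and 8x + 5y = 15.
Solving simultaneously gives x = 15/8, y = 0.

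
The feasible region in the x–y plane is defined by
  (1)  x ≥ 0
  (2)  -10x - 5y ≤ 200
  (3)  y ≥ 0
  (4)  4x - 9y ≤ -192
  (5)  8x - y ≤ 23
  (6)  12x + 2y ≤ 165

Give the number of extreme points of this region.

Pairwise boundary intersections that survive every other constraint:
  (0, 64/3)
  (0, 165/2)
  (399/68, 407/17)
  (211/28, 261/7)

4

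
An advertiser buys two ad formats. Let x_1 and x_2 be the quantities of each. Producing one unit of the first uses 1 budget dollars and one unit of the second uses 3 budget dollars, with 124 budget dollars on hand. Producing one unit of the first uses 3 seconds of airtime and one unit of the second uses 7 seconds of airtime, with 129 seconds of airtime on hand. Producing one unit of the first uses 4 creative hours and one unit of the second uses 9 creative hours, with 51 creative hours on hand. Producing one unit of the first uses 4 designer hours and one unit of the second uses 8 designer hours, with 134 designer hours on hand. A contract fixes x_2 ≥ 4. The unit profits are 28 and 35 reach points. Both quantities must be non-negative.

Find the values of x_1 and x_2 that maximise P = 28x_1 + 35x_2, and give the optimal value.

x_1 = 15/4, x_2 = 4, maximum P = 245

Feasible corners and P = 28x_1 + 35x_2:
  (0, 17/3) → P = 595/3
  (0, 4) → P = 140
  (15/4, 4) → P = 245

At the optimal vertex, 4x_1 + 9x_2 = 51 and x_2 = 4.
Solving simultaneously gives x_1 = 15/4, x_2 = 4.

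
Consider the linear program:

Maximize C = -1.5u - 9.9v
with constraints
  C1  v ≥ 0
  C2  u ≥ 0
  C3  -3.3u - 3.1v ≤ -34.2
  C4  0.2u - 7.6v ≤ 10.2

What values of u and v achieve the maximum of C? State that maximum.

Corner points and C = -1.5u - 9.9v:
  (114/11, 0) → C = -171/11
  (51, 0) → C = -153/2
  (0, 342/31) → C = -16929/155
The feasible region is unbounded (it extends along (0, 1), (38, 1)), but C strictly decreases along every unbounded feasible direction, so there is no improving ray and the maximum is attained at a vertex.

u = 114/11, v = 0, maximum C = -171/11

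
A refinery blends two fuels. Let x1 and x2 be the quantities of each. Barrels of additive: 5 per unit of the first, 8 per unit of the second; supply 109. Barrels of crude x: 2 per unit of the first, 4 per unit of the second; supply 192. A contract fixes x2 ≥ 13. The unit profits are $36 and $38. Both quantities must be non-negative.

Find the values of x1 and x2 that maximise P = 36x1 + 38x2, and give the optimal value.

x1 = 1, x2 = 13, maximum P = 530

Extreme points and P = 36x1 + 38x2:
  (0, 109/8) → P = 2071/4
  (0, 13) → P = 494
  (1, 13) → P = 530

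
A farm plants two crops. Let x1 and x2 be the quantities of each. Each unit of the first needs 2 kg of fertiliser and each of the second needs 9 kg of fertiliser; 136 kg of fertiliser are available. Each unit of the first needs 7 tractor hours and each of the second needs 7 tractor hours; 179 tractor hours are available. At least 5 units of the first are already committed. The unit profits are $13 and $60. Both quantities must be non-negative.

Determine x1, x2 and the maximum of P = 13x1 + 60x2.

x1 = 5, x2 = 14, maximum P = 905

Vertices and P = 13x1 + 60x2:
  (179/7, 0) → P = 2327/7
  (5, 0) → P = 65
  (659/49, 594/49) → P = 44207/49
  (5, 14) → P = 905

The optimum lies where 2x1 + 9x2 = 136 and x1 = 5.
Solving simultaneously gives x1 = 5, x2 = 14.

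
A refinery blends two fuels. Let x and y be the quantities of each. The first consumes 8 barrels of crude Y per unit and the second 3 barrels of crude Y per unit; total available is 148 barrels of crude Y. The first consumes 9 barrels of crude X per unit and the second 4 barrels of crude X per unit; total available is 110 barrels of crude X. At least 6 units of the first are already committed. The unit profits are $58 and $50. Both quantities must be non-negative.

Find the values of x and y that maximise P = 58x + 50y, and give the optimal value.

Extreme points and P = 58x + 50y:
  (110/9, 0) → P = 6380/9
  (6, 0) → P = 348
  (6, 14) → P = 1048

The optimum lies where 9x + 4y = 110 and x = 6.
Solving simultaneously gives x = 6, y = 14.

x = 6, y = 14, maximum P = 1048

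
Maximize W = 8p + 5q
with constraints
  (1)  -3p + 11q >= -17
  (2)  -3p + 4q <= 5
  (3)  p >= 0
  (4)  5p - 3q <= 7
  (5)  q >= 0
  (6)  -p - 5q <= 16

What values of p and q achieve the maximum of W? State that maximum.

Feasible corners and W = 8p + 5q:
  (0, 5/4) → W = 25/4
  (43/11, 46/11) → W = 574/11
  (0, 0) → W = 0
  (7/5, 0) → W = 56/5

At the optimal vertex, -3p + 4q = 5 and 5p - 3q = 7.
Solving simultaneously gives p = 43/11, q = 46/11.

p = 43/11, q = 46/11, maximum W = 574/11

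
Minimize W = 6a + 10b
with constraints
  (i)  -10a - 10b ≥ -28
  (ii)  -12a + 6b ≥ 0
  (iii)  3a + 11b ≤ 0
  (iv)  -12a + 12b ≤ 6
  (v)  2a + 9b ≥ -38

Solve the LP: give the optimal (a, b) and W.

Extreme points and W = 6a + 10b:
  (0, 0) → W = 0
  (-19/10, -19/5) → W = -247/5
  (-11/28, 3/28) → W = -9/7
  (-85/22, -37/11) → W = -625/11

a = -85/22, b = -37/11, minimum W = -625/11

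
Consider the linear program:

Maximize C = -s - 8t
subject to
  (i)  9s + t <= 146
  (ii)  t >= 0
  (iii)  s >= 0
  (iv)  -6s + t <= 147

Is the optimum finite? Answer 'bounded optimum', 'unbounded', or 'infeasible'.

bounded optimum

Corner points and C = -s - 8t:
  (146/9, 0) → C = -146/9
  (0, 146) → C = -1168
  (0, 0) → C = 0
The feasible region has finitely many vertices and no improving ray; the maximum is 0 at (0, 0).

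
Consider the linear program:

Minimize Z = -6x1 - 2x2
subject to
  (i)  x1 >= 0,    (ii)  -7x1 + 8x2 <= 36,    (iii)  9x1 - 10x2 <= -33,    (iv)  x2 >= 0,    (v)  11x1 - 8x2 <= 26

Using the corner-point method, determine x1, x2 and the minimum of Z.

x1 = 31/2, x2 = 289/16, minimum Z = -1033/8

Vertices and Z = -6x1 - 2x2:
  (0, 9/2) → Z = -9
  (0, 33/10) → Z = -33/5
  (31/2, 289/16) → Z = -1033/8
  (262/19, 597/38) → Z = -2169/19

At the optimal vertex, -7x1 + 8x2 = 36 and 11x1 - 8x2 = 26.
Solving simultaneously gives x1 = 31/2, x2 = 289/16.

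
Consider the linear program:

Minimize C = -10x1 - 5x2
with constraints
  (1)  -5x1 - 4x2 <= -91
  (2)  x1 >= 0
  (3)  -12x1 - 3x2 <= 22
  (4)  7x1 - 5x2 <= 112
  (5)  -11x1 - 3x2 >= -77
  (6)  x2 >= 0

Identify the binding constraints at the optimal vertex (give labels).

(2) and (5)

Vertices and C = -10x1 - 5x2:
  (0, 91/4) → C = -455/4
  (35/29, 616/29) → C = -3430/29
  (0, 77/3) → C = -385/3

The minimum is at (0, 77/3). Substituting into each constraint, equality holds for (2) and (5); the remaining constraints have slack.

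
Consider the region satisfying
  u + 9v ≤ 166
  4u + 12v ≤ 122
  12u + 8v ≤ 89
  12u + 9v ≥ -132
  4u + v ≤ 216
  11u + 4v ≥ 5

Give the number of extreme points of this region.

Pairwise boundary intersections that survive every other constraint:
  (23/28, 277/28)
  (-107/29, 661/58)
  (1639/20, -559/5)
  (173/2, -130)
  (191/17, -504/17)

5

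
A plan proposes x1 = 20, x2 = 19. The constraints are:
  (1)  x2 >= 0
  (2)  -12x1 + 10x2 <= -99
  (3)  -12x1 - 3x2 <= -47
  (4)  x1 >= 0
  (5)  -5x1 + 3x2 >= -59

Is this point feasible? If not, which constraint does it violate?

Constraint (2): -12x1 + 10x2 = -50, which is not ≤ -99. All other constraints are satisfied.

not feasible — violates (2)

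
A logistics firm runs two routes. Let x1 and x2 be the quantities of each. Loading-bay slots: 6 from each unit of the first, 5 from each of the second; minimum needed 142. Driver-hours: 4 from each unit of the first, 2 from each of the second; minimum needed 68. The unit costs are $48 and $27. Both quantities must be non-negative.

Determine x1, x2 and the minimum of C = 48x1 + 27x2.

Extreme points and C = 48x1 + 27x2:
  (0, 34) → C = 918
  (71/3, 0) → C = 1136
  (7, 20) → C = 876
The feasible region is unbounded (it extends along (0, 1), (1, 0)), but C strictly increases along every unbounded feasible direction, so there is no improving ray and the minimum is attained at a vertex.

The optimum lies where 6x1 + 5x2 = 142 and 4x1 + 2x2 = 68.
Solving simultaneously gives x1 = 7, x2 = 20.

x1 = 7, x2 = 20, minimum C = 876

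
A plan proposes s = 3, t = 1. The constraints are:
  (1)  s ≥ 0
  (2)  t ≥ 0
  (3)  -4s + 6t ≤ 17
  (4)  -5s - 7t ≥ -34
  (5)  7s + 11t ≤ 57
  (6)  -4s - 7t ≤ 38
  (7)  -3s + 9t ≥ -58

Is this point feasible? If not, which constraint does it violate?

feasible

(1): 3 ≥ 0 ✓
(2): 1 ≥ 0 ✓
(3): -6 ≤ 17 ✓
(4): -22 ≥ -34 ✓
(5): 32 ≤ 57 ✓
(6): -19 ≤ 38 ✓
(7): 0 ≥ -58 ✓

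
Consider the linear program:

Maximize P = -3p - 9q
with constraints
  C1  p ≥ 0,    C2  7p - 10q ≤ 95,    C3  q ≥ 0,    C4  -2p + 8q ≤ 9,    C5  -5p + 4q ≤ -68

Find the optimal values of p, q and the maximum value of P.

p = 150/11, q = 1/22, maximum P = -909/22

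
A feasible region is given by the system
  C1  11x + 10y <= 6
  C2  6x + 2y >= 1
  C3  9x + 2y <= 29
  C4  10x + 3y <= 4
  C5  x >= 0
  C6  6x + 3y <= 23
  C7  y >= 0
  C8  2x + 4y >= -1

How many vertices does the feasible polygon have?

Of the 28 pairwise boundary intersections, those satisfying every inequality are:
  (22/67, 16/67)
  (0, 3/5)
  (0, 1/2)
  (1/6, 0)
  (2/5, 0)

5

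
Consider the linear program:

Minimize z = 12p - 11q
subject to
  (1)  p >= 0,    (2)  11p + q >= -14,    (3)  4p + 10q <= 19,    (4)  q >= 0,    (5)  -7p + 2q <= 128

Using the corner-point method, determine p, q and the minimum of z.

p = 0, q = 19/10, minimum z = -209/10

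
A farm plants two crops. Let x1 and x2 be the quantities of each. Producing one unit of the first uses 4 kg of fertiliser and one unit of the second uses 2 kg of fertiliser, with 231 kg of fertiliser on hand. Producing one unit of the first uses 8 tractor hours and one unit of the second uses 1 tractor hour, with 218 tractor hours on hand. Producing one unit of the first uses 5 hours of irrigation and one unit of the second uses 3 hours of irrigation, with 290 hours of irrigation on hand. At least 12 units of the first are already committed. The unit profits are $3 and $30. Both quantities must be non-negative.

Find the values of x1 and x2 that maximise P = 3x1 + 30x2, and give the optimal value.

x1 = 12, x2 = 230/3, maximum P = 2336

Feasible corners and P = 3x1 + 30x2:
  (109/4, 0) → P = 327/4
  (12, 0) → P = 36
  (364/19, 1230/19) → P = 37992/19
  (12, 230/3) → P = 2336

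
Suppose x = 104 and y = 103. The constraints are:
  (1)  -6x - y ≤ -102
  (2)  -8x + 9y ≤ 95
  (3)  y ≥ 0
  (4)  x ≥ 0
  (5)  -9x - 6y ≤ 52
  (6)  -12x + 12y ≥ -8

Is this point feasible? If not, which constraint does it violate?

not feasible — violates (6)

Constraint (6): -12x + 12y = -12, which is not ≥ -8. All other constraints are satisfied.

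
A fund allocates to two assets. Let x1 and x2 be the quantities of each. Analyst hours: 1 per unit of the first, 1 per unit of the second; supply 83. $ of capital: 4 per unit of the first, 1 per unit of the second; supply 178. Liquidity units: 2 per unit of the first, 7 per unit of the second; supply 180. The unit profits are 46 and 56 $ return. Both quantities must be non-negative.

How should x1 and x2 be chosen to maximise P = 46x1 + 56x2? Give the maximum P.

Corner points and P = 46x1 + 56x2:
  (0, 0) → P = 0
  (0, 180/7) → P = 1440
  (89/2, 0) → P = 2047
  (41, 14) → P = 2670

At the optimal vertex, 4x1 + x2 = 178 and 2x1 + 7x2 = 180.
Solving simultaneously gives x1 = 41, x2 = 14.

x1 = 41, x2 = 14, maximum P = 2670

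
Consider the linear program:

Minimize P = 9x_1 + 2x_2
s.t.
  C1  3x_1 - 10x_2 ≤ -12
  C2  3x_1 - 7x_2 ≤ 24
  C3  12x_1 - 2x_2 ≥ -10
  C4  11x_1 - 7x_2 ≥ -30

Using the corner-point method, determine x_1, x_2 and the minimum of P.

x_1 = -2/3, x_2 = 1, minimum P = -4

Feasible corners and P = 9x_1 + 2x_2:
  (36, 12) → P = 348
  (-2/3, 1) → P = -4
  (-5/31, 125/31) → P = 205/31
The feasible region is unbounded (it extends along (7, 3), (7, 11)), but P strictly increases along every unbounded feasible direction, so there is no improving ray and the minimum is attained at a vertex.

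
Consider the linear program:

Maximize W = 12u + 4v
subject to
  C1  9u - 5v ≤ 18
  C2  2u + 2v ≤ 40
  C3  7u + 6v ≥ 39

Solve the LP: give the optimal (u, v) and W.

u = 59/7, v = 81/7, maximum W = 1032/7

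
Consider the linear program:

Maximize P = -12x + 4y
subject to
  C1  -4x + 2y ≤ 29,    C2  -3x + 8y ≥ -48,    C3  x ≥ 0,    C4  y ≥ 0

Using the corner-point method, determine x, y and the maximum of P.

x = 0, y = 29/2, maximum P = 58

Corner points and P = -12x + 4y:
  (0, 29/2) → P = 58
  (16, 0) → P = -192
  (0, 0) → P = 0
The feasible region is unbounded (it extends along (1, 2), (8, 3)), but P strictly decreases along every unbounded feasible direction, so there is no improving ray and the maximum is attained at a vertex.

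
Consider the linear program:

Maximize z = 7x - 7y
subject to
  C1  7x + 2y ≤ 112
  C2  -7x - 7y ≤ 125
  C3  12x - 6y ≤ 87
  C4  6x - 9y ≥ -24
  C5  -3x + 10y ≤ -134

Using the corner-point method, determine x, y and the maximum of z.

Extreme points and z = 7x - 7y:
  (-47/42, -703/42) → z = 328/3
  (-24/7, -101/7) → z = 77
  (11/17, -449/34) → z = 3297/34

x = -47/42, y = -703/42, maximum z = 328/3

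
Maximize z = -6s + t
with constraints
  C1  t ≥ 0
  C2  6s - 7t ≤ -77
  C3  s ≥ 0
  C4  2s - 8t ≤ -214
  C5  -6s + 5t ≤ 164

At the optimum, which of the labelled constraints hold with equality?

Feasible corners and z = -6s + t:
  (441/17, 565/17) → z = -2081/17
  (0, 107/4) → z = 107/4
  (0, 164/5) → z = 164/5
The feasible region is unbounded (it extends along (7, 6), (5, 6)), but z strictly decreases along every unbounded feasible direction, so there is no improving ray and the maximum is attained at a vertex.

The maximum is at (0, 164/5). Substituting into each constraint, equality holds for C3 and C5; the remaining constraints have slack.

C3 and C5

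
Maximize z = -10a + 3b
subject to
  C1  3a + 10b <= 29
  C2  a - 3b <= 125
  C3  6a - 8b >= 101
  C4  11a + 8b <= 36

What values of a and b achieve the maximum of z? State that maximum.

Vertices and z = -10a + 3b:
  (-697/10, -649/10) → z = 5023/10
  (1108/41, -1339/41) → z = -15097/41
  (137/17, -895/136) → z = -13645/136

a = -697/10, b = -649/10, maximum z = 5023/10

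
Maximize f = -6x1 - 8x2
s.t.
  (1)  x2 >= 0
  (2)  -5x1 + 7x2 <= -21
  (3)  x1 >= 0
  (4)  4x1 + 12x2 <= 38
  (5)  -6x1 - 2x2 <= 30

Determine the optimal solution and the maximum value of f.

Corner points and f = -6x1 - 8x2:
  (21/5, 0) → f = -126/5
  (19/2, 0) → f = -57
  (259/44, 53/44) → f = -989/22

The optimum lies where x2 = 0 and -5x1 + 7x2 = -21.
Solving simultaneously gives x1 = 21/5, x2 = 0.

x1 = 21/5, x2 = 0, maximum f = -126/5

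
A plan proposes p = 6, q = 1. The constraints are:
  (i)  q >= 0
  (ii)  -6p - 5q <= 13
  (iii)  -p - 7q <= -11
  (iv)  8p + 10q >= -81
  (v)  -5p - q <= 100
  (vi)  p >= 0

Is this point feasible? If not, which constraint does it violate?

feasible

(i): 1 ≥ 0 ✓
(ii): -41 ≤ 13 ✓
(iii): -13 ≤ -11 ✓
(iv): 58 ≥ -81 ✓
(v): -31 ≤ 100 ✓
(vi): 6 ≥ 0 ✓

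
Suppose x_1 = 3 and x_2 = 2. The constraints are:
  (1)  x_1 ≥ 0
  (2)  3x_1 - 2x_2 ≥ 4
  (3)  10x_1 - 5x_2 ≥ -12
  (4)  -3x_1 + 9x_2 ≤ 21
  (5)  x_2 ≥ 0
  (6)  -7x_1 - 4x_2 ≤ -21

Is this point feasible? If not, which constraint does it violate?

feasible

(1): 3 ≥ 0 ✓
(2): 5 ≥ 4 ✓
(3): 20 ≥ -12 ✓
(4): 9 ≤ 21 ✓
(5): 2 ≥ 0 ✓
(6): -29 ≤ -21 ✓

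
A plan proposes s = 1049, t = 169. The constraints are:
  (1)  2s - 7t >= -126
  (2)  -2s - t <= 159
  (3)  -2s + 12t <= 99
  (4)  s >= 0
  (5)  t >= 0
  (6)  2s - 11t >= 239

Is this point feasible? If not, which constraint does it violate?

(1): 915 ≥ -126 ✓
(2): -2267 ≤ 159 ✓
(3): -70 ≤ 99 ✓
(4): 1049 ≥ 0 ✓
(5): 169 ≥ 0 ✓
(6): 239 ≥ 239 ✓

feasible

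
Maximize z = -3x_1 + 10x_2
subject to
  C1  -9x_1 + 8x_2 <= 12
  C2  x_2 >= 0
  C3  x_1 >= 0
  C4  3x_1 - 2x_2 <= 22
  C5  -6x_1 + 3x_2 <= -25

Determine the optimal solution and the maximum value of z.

x_1 = 100/3, x_2 = 39, maximum z = 290

Extreme points and z = -3x_1 + 10x_2:
  (100/3, 39) → z = 290
  (236/21, 99/7) → z = 754/7
  (22/3, 0) → z = -22
  (25/6, 0) → z = -25/2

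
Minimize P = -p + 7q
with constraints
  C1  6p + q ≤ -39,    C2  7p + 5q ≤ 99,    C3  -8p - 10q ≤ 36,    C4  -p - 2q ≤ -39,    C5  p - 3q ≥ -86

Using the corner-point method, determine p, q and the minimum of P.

p = -117/11, q = 273/11, minimum P = 2028/11

At the optimal vertex, 6p + q = -39 and -p - 2q = -39.
Solving simultaneously gives p = -117/11, q = 273/11.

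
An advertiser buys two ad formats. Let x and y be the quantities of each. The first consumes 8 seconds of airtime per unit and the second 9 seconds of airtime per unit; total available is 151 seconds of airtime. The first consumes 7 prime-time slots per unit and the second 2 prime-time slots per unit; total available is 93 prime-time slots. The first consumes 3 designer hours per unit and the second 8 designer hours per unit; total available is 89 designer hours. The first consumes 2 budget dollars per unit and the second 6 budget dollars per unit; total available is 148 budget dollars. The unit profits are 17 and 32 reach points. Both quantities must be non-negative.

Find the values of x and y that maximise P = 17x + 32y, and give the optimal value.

Extreme points and P = 17x + 32y:
  (0, 0) → P = 0
  (0, 89/8) → P = 356
  (93/7, 0) → P = 1581/7
  (535/47, 313/47) → P = 19111/47
  (11, 7) → P = 411

x = 11, y = 7, maximum P = 411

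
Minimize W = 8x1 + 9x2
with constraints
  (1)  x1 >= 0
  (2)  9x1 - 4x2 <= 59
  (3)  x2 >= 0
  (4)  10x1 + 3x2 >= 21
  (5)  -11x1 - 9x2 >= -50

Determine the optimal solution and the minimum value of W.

Corner points and W = 8x1 + 9x2:
  (21/10, 0) → W = 84/5
  (50/11, 0) → W = 400/11
  (13/19, 269/57) → W = 911/19

The binding constraints are x2 = 0 and 10x1 + 3x2 = 21.
Solving simultaneously gives x1 = 21/10, x2 = 0.

x1 = 21/10, x2 = 0, minimum W = 84/5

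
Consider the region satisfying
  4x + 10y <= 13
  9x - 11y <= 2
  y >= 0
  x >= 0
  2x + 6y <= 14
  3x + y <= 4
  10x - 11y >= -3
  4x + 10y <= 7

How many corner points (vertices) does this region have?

5

The feasible vertices (each the meet of two boundaries and inside every other half-plane) are:
  (2/9, 0)
  (97/134, 55/134)
  (0, 0)
  (0, 3/11)
  (47/144, 41/72)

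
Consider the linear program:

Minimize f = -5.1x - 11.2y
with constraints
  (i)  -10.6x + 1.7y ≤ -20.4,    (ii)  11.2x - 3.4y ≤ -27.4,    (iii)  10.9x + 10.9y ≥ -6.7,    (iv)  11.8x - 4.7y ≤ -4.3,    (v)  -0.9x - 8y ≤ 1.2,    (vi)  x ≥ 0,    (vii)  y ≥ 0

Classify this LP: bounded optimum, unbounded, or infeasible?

unbounded

From the feasible point (6.82, 12973/425), moving in the direction (1.7, 10.6) keeps every constraint satisfied while f decreases without bound.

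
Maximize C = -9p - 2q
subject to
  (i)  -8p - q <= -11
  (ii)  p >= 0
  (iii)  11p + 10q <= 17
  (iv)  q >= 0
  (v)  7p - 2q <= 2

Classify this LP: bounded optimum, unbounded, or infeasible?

The boundaries -8p - q = -11 and p = 0 meet at (0, 11), but that point violates 11p + 10q ≤ 17. Every candidate vertex is excluded by some other constraint, so the feasible region is empty.

infeasible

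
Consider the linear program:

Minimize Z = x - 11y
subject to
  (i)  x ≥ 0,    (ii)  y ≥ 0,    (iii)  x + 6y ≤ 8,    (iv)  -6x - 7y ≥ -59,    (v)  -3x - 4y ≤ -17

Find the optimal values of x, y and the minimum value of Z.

x = 5, y = 1/2, minimum Z = -1/2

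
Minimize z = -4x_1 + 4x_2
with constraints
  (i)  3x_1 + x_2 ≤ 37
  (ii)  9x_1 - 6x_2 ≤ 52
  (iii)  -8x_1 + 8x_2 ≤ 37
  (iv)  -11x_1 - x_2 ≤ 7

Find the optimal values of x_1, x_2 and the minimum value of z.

x_1 = 2/15, x_2 = -127/15, minimum z = -172/5

Feasible corners and z = -4x_1 + 4x_2:
  (274/27, 59/9) → z = -388/27
  (259/32, 407/32) → z = 37/2
  (2/15, -127/15) → z = -172/5
  (-31/32, 117/32) → z = 37/2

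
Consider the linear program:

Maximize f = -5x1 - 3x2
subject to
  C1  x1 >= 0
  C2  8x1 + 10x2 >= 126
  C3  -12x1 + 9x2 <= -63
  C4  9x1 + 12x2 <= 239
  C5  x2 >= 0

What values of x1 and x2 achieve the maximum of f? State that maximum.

Feasible corners and f = -5x1 - 3x2:
  (147/16, 21/4) → f = -987/16
  (63/4, 0) → f = -315/4
  (323/25, 767/75) → f = -2382/25
  (239/9, 0) → f = -1195/9

The optimum lies where 8x1 + 10x2 = 126 and -12x1 + 9x2 = -63.
Solving simultaneously gives x1 = 147/16, x2 = 21/4.

x1 = 147/16, x2 = 21/4, maximum f = -987/16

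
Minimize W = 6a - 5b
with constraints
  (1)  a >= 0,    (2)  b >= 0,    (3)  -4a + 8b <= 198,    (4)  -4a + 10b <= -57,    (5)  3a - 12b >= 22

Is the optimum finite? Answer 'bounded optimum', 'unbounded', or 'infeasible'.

bounded optimum

Extreme points and W = 6a - 5b:
  (57/4, 0) → W = 171/2
  (232/9, 83/18) → W = 2369/18
The feasible region has finitely many vertices and no improving ray; the minimum is 171/2 at (57/4, 0).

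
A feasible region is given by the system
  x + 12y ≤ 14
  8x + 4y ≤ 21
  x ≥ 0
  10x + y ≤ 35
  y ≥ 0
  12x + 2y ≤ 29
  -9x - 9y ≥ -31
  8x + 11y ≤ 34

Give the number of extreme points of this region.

Of the 28 pairwise boundary intersections, those satisfying every inequality are:
  (49/23, 91/92)
  (0, 7/6)
  (37/16, 5/8)
  (0, 0)
  (29/12, 0)

5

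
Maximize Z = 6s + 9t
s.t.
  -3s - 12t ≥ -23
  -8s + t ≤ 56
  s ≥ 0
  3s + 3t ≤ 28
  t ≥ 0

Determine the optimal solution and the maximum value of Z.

s = 23/3, t = 0, maximum Z = 46

Extreme points and Z = 6s + 9t:
  (0, 23/12) → Z = 69/4
  (23/3, 0) → Z = 46
  (0, 0) → Z = 0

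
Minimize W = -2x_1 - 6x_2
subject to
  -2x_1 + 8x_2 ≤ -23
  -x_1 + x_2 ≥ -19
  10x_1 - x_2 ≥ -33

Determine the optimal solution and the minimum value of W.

Extreme points and W = -2x_1 - 6x_2:
  (43/2, 5/2) → W = -58
  (-287/78, -148/39) → W = 1175/39
  (-52/9, -223/9) → W = 1442/9

The binding constraints are -2x_1 + 8x_2 = -23 and -x_1 + x_2 = -19.
Solving simultaneously gives x_1 = 43/2, x_2 = 5/2.

x_1 = 43/2, x_2 = 5/2, minimum W = -58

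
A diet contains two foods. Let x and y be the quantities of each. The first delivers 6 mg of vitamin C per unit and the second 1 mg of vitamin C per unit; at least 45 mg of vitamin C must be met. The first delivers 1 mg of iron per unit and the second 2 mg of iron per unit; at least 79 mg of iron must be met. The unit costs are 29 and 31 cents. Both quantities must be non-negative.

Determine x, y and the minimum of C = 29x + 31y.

x = 1, y = 39, minimum C = 1238

Corner points and C = 29x + 31y:
  (0, 45) → C = 1395
  (79, 0) → C = 2291
  (1, 39) → C = 1238
The feasible region is unbounded (it extends along (0, 1), (1, 0)), but C strictly increases along every unbounded feasible direction, so there is no improving ray and the minimum is attained at a vertex.

The optimum lies where 6x + y = 45 and x + 2y = 79.
Solving simultaneously gives x = 1, y = 39.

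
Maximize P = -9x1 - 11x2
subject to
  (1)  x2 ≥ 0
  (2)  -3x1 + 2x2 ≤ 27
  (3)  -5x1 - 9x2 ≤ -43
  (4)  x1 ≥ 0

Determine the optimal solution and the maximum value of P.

Feasible corners and P = -9x1 - 11x2:
  (43/5, 0) → P = -387/5
  (0, 27/2) → P = -297/2
  (0, 43/9) → P = -473/9
The feasible region is unbounded (it extends along (2, 3), (1, 0)), but P strictly decreases along every unbounded feasible direction, so there is no improving ray and the maximum is attained at a vertex.

x1 = 0, x2 = 43/9, maximum P = -473/9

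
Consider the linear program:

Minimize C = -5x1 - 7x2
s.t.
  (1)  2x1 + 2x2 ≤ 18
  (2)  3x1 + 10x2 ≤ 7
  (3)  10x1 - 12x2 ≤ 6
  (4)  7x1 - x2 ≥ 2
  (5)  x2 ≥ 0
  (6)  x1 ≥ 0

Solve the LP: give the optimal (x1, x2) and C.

x1 = 18/17, x2 = 13/34, minimum C = -271/34

Feasible corners and C = -5x1 - 7x2:
  (18/17, 13/34) → C = -271/34
  (27/73, 43/73) → C = -436/73
  (3/5, 0) → C = -3
  (2/7, 0) → C = -10/7

The binding constraints are 3x1 + 10x2 = 7 and 10x1 - 12x2 = 6.
Solving simultaneously gives x1 = 18/17, x2 = 13/34.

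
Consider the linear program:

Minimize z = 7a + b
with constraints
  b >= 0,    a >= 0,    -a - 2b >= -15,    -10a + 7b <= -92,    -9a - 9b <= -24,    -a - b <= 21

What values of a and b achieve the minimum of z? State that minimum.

Vertices and z = 7a + b:
  (15, 0) → z = 105
  (46/5, 0) → z = 322/5
  (289/27, 58/27) → z = 2081/27

a = 46/5, b = 0, minimum z = 322/5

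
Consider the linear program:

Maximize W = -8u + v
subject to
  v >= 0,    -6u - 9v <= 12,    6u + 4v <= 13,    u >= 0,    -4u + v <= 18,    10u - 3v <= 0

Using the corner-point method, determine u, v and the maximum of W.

u = 0, v = 13/4, maximum W = 13/4

Extreme points and W = -8u + v:
  (0, 0) → W = 0
  (0, 13/4) → W = 13/4
  (39/58, 65/29) → W = -91/29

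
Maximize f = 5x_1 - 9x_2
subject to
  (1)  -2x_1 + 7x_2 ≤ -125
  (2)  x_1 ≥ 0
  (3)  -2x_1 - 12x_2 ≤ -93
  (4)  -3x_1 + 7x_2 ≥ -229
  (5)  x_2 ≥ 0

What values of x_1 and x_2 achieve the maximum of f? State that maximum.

Vertices and f = 5x_1 - 9x_2:
  (104, 83/7) → f = 2893/7
  (125/2, 0) → f = 625/2
  (229/3, 0) → f = 1145/3

At the optimal vertex, -2x_1 + 7x_2 = -125 and -3x_1 + 7x_2 = -229.
Solving simultaneously gives x_1 = 104, x_2 = 83/7.

x_1 = 104, x_2 = 83/7, maximum f = 2893/7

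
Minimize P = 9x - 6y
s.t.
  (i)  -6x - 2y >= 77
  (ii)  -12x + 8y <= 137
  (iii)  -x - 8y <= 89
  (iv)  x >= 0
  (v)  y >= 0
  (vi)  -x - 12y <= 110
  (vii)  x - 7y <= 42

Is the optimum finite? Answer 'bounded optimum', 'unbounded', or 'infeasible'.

infeasible

The boundaries -12x + 8y = 137 and x = 0 meet at (0, 137/8), but that point violates -6x - 2y ≥ 77. Every candidate vertex is excluded by some other constraint, so the feasible region is empty.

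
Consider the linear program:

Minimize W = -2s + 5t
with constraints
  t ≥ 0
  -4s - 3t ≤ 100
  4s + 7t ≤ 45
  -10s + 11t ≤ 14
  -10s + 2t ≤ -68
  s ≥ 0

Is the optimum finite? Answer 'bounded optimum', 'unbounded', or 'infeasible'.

Vertices and W = -2s + 5t:
  (45/4, 0) → W = -45/2
  (34/5, 0) → W = -68/5
  (283/39, 89/39) → W = -121/39
The feasible region has finitely many vertices and no improving ray; the minimum is -45/2 at (45/4, 0).

bounded optimum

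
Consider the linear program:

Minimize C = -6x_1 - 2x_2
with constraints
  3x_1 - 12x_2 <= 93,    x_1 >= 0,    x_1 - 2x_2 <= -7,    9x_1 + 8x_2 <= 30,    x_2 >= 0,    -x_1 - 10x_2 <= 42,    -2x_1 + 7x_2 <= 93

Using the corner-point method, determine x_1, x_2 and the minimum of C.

x_1 = 2/13, x_2 = 93/26, minimum C = -105/13

Extreme points and C = -6x_1 - 2x_2:
  (0, 7/2) → C = -7
  (0, 15/4) → C = -15/2
  (2/13, 93/26) → C = -105/13

At the optimal vertex, x_1 - 2x_2 = -7 and 9x_1 + 8x_2 = 30.
Solving simultaneously gives x_1 = 2/13, x_2 = 93/26.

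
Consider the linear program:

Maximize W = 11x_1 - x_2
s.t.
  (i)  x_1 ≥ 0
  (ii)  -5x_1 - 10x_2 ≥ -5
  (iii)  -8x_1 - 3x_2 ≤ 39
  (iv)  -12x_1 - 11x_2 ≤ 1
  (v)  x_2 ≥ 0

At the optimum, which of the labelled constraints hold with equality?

Vertices and W = 11x_1 - x_2:
  (0, 1/2) → W = -1/2
  (0, 0) → W = 0
  (1, 0) → W = 11

The maximum is at (1, 0). Substituting into each constraint, equality holds for (ii) and (v); the remaining constraints have slack.

(ii) and (v)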